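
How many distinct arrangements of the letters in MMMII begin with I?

With the first slot taken by I, it remains to arrange the other 4 letters (MMMI).
Those 4 letters have M appearing 3 times, giving (4)!/(3!) = 4.

4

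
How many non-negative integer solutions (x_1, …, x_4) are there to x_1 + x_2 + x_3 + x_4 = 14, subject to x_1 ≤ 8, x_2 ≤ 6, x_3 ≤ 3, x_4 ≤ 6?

143

Ignoring the caps, the number of non-negative solutions to x_1+…+x_4 = 14 is C(17,3) = 680.
Subtract solutions that violate a single cap (substitute x_i' = x_i − (cap_i+1)): x_1 ≥ 9 gives C(8,3) = 56; x_2 ≥ 7 gives C(10,3) = 120; x_3 ≥ 4 gives C(13,3) = 286; x_4 ≥ 7 gives C(10,3) = 120. Together 582.
Add back pairs where two caps are both exceeded: 0 + 4 + 0 + 20 + 1 + 20 = 45.
By inclusion–exclusion the count is 680 − 582 + 45 = 143.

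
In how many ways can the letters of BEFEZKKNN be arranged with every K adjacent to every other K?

10080

Treat the 2 copies of K as a single block. The multiset to arrange is then {KK, B, E, E, F, N, N, Z}, 8 items in all.
That gives (8)!/(2!·2!) = 10080 arrangements.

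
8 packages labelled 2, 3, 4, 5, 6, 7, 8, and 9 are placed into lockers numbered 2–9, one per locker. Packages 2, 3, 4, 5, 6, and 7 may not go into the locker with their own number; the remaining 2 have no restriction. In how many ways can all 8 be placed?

Let Aᵢ (for 2 ≤ i ≤ 7) be the placements that put package i in its forbidden locker. Any j of these fix j positions, leaving (8−j)! ways to fill the rest, and there are C(6,j) ways to pick which j.
By inclusion–exclusion, the number of valid placements is Σ_{j=0}^{6} (−1)^j C(6,j)·(8−j)!.
Computing: 40320 − 30240 + 10800 − 2400 + 360 − 36 + 2 = 18806.

18806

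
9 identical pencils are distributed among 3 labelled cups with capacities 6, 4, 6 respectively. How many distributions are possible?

28

Without the upper bounds there are C(11,2) = 55 ways to split 9 among 3 cups.
Subtract solutions that violate a single cap (substitute x_i' = x_i − (cap_i+1)): x_1 ≥ 7 gives C(4,2) = 6; x_2 ≥ 5 gives C(6,2) = 15; x_3 ≥ 7 gives C(4,2) = 6. Together 27.
No two caps can be exceeded simultaneously, so the pair terms are all 0.
By inclusion–exclusion the count is 55 − 27 + 0 = 28.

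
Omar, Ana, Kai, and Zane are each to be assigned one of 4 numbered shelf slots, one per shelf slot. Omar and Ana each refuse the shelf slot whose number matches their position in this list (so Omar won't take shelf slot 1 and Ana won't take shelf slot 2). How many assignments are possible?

Let Aᵢ (for i ∈ {1, 2}) be the placements that put person i in their forbidden shelf slot. Any j of these fix j positions, leaving (4−j)! ways to fill the rest, and there are C(2,j) ways to pick which j.
By inclusion–exclusion, the number of valid placements is Σ_{j=0}^{2} (−1)^j C(2,j)·(4−j)!.
Computing: 24 − 12 + 2 = 14.

14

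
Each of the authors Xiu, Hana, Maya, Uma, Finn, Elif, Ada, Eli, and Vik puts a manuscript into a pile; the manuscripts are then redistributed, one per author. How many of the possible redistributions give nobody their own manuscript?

This is the derangement count D_9: permutations of 9 items with no fixed point.
By inclusion–exclusion this is Σ_{j=0}^{9} (−1)^j C(9,j)·(9−j)!.
Computing: 362880 − 362880 + 181440 − 60480 + 15120 − 3024 + 504 − 72 + 9 − 1 = 133496.

133496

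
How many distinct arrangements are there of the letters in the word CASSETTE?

5040

Letter multiplicities in CASSETTE: A×1, C×1, E×2, S×2, T×2.
The number of distinct arrangements is 8!/(2!·2!·2!) = 40320/8 = 5040.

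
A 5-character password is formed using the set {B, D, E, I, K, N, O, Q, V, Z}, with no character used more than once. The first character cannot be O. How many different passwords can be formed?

The first character has 10−1 = 9 choices (anything except O).
The remaining 4 characters are filled from the other 9 symbols without repetition: 9 × 8 × 7 × 6 = 3024.
Total: 9 × 3024 = 27216.

27216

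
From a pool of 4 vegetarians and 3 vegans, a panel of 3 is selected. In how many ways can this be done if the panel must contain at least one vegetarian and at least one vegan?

30

Total 3-person selections from all 7: C(7,3) = 35.
Selections missing a whole group: no vegetarians → C(3,3) = 1; no vegans → C(4,3) = 4.
Both groups omitted at once is impossible, so 35 − 5 = 30.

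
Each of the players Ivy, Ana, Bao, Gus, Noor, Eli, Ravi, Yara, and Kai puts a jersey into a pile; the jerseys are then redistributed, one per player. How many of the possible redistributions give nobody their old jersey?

133496

This is the derangement count D_9: permutations of 9 items with no fixed point.
By inclusion–exclusion this is Σ_{j=0}^{9} (−1)^j C(9,j)·(9−j)!.
Computing: 362880 − 362880 + 181440 − 60480 + 15120 − 3024 + 504 − 72 + 9 − 1 = 133496.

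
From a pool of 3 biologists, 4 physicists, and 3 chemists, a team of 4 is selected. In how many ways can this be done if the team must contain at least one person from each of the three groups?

Unrestricted: C(10,4) = 210 ways to pick any 4 of the 10.
Subtract selections that omit an entire group: no biologists → C(7,4) = 35; no physicists → C(6,4) = 15; no chemists → C(7,4) = 35.
Add back selections omitting two groups (i.e. drawn from a single group): C(3,4) + C(4,4) + C(3,4) = 1.
By inclusion–exclusion: 210 − 85 + 1 = 126.

126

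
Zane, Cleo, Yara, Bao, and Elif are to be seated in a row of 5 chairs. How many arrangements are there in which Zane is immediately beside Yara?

48

Treat {Zane, Yara} as a single unit. There are 4 units to order, and the pair itself can be ordered 2 ways.
So the count is 2·(4)! = 48.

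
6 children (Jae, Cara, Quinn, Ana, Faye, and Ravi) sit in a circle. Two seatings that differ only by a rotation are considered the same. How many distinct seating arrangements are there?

120

Fix one person's seat to break rotational symmetry; the remaining 5 people can be arranged in (5)! = 120 ways.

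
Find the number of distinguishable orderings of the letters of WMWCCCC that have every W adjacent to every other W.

30

Treat the 2 copies of W as a single block. The multiset to arrange is then {WW, C, C, C, C, M}, 6 items in all.
That gives (6)!/(4!) = 30 arrangements.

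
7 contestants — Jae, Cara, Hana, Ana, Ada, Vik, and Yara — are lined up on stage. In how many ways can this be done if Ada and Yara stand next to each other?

1440

Treat {Ada, Yara} as a single unit. There are 6 units to order, and the pair itself can be ordered 2 ways.
That gives 2 × 6! = 2 × 720 = 1440.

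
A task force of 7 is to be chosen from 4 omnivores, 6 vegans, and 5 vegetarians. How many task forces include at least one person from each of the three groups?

5949

Unrestricted: C(15,7) = 6435 ways to pick any 7 of the 15.
Selections missing a whole group: no omnivores → C(11,7) = 330; no vegans → C(9,7) = 36; no vegetarians → C(10,7) = 120.
Add back selections omitting two groups (i.e. drawn from a single group): C(4,7) + C(6,7) + C(5,7) = 0.
By inclusion–exclusion: 6435 − 486 + 0 = 5949.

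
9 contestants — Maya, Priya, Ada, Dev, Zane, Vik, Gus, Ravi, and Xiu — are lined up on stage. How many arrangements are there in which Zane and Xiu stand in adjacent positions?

Glue Zane and Xiu into one block (2 internal orders), leaving 8 units to arrange in a row.
So the count is 2·(8)! = 80640.

80640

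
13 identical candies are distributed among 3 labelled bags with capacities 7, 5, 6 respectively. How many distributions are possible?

21

By stars and bars, unrestricted non-negative solutions to x_1+…+x_3 = 13 number C(13+2,2) = 105.
Subtract solutions that violate a single cap (substitute x_i' = x_i − (cap_i+1)): x_1 ≥ 8 gives C(7,2) = 21; x_2 ≥ 6 gives C(9,2) = 36; x_3 ≥ 7 gives C(8,2) = 28. Together 85.
Add back pairs where two caps are both exceeded: 0 + 0 + 1 = 1.
By inclusion–exclusion the count is 105 − 85 + 1 = 21.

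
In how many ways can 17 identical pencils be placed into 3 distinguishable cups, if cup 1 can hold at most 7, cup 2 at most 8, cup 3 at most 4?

6

Without the upper bounds there are C(19,2) = 171 ways to split 17 among 3 cups.
Subtract solutions that violate a single cap (substitute x_i' = x_i − (cap_i+1)): x_1 ≥ 8 gives C(11,2) = 55; x_2 ≥ 9 gives C(10,2) = 45; x_3 ≥ 5 gives C(14,2) = 91. Together 191.
Add back pairs where two caps are both exceeded: 1 + 15 + 10 = 26.
By inclusion–exclusion the count is 171 − 191 + 26 = 6.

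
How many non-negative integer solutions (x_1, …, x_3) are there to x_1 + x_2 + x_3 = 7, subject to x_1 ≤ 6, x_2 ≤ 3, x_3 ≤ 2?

11

By stars and bars, unrestricted non-negative solutions to x_1+…+x_3 = 7 number C(7+2,2) = 36.
Subtract solutions that violate a single cap (substitute x_i' = x_i − (cap_i+1)): x_1 ≥ 7 gives C(2,2) = 1; x_2 ≥ 4 gives C(5,2) = 10; x_3 ≥ 3 gives C(6,2) = 15. Together 26.
Add back pairs where two caps are both exceeded: 0 + 0 + 1 = 1.
By inclusion–exclusion the count is 36 − 26 + 1 = 11.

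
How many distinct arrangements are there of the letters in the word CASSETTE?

5040

CASSETTE has 8 letters with E appearing twice, S appearing twice, and T appearing twice.
The number of distinct arrangements is 8!/(2!·2!·2!) = 40320/8 = 5040.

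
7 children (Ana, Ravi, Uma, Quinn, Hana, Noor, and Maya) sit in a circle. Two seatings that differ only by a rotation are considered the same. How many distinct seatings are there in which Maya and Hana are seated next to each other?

240

Glue Maya and Hana into a block (2 internal orders). Seating 6 units around a circle gives (5)! arrangements.
So 2 × (5)! = 2 × 120 = 240.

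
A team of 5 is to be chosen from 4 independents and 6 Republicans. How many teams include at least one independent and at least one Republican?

With no constraint there are C(10,5) = 252 possible selections.
Subtract selections that omit an entire group: no independents → C(6,5) = 6; no Republicans → C(4,5) = 0.
Both groups omitted at once is impossible, so 252 − 6 = 246.

246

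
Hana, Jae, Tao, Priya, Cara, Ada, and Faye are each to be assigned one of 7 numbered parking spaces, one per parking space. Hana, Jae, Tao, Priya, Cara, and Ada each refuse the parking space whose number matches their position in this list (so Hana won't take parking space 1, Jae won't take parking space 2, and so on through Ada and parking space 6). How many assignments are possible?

2119

Let Aᵢ (for 1 ≤ i ≤ 6) be the placements that put person i in their forbidden parking space. Any j of these fix j positions, leaving (7−j)! ways to fill the rest, and there are C(6,j) ways to pick which j.
By inclusion–exclusion, the number of valid placements is Σ_{j=0}^{6} (−1)^j C(6,j)·(7−j)!.
Computing: 5040 − 4320 + 1800 − 480 + 90 − 12 + 1 = 2119.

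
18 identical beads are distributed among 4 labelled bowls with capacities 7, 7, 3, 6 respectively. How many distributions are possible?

Without the upper bounds there are C(21,3) = 1330 ways to split 18 among 4 bowls.
Subtract solutions that violate a single cap (substitute x_i' = x_i − (cap_i+1)): x_1 ≥ 8 gives C(13,3) = 286; x_2 ≥ 8 gives C(13,3) = 286; x_3 ≥ 4 gives C(17,3) = 680; x_4 ≥ 7 gives C(14,3) = 364. Together 1616.
Add back pairs where two caps are both exceeded: 10 + 84 + 20 + 84 + 20 + 120 = 338.
By inclusion–exclusion the count is 1330 − 1616 + 338 = 52.

52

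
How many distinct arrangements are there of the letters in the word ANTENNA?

420

ANTENNA has 7 letters with A appearing twice and N appearing 3 times.
Dividing 7! = 5040 by 3!·2! = 12 for the repeated letters gives 420.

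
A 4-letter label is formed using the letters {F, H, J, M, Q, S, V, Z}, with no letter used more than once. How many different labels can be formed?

This is a permutation of 4 out of 8: P(8,4) = 8!/4!.
That product is 8 × 7 × 6 × 5 = 1680.

1680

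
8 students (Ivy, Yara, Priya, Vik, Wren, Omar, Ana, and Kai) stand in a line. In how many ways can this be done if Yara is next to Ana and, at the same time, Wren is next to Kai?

2880

Treat {Yara,Ana} as one block (2 orders) and {Wren,Kai} as another (2 orders).
That leaves 6 units to arrange: 2 × 2 × 6! = 4 × 720 = 2880.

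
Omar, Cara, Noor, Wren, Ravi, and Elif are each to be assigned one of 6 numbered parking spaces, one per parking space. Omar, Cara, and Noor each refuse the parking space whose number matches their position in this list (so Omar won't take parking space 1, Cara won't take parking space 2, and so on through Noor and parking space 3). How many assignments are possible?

Let Aᵢ (for i ∈ {1, 2, 3}) be the placements that put person i in their forbidden parking space. Any j of these fix j positions, leaving (6−j)! ways to fill the rest, and there are C(3,j) ways to pick which j.
By inclusion–exclusion, the number of valid placements is Σ_{j=0}^{3} (−1)^j C(3,j)·(6−j)!.
Computing: 720 − 360 + 72 − 6 = 426.

426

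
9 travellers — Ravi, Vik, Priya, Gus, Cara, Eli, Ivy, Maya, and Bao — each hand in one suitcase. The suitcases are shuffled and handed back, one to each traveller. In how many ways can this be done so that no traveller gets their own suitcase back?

133496

Let Aᵢ be the assignments in which traveller i gets their own suitcase. We want the size of the complement of A₁∪…∪A_9.
By inclusion–exclusion this is Σ_{j=0}^{9} (−1)^j C(9,j)·(9−j)!.
Computing: 362880 − 362880 + 181440 − 60480 + 15120 − 3024 + 504 − 72 + 9 − 1 = 133496.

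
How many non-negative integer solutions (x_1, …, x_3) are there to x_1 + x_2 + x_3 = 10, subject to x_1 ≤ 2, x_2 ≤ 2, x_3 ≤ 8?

Ignoring the caps, the number of non-negative solutions to x_1+…+x_3 = 10 is C(12,2) = 66.
Subtract solutions that violate a single cap (substitute x_i' = x_i − (cap_i+1)): x_1 ≥ 3 gives C(9,2) = 36; x_2 ≥ 3 gives C(9,2) = 36; x_3 ≥ 9 gives C(3,2) = 3. Together 75.
Add back pairs where two caps are both exceeded: 15 + 0 + 0 = 15.
By inclusion–exclusion the count is 66 − 75 + 15 = 6.

6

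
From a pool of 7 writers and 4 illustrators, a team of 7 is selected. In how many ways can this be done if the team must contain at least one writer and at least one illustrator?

With no constraint there are C(11,7) = 330 possible selections.
Subtract selections that omit an entire group: no writers → C(4,7) = 0; no illustrators → C(7,7) = 1.
Both groups omitted at once is impossible, so 330 − 1 = 329.

329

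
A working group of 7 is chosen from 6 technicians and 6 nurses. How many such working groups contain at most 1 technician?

6

Split by how many technicians are chosen (0 through 1).
Sum: C(6,0)·C(6,7) + C(6,1)·C(6,6) = 0 + 6 = 6.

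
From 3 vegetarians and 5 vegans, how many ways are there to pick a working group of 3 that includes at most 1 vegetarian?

40

Split by how many vegetarians are chosen (0 through 1).
Sum: C(3,0)·C(5,3) + C(3,1)·C(5,2) = 10 + 30 = 40.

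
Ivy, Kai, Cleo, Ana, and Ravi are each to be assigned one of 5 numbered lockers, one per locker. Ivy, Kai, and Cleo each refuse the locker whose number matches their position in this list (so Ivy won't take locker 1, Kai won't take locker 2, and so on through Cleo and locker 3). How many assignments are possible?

64

Let Aᵢ (for i ∈ {1, 2, 3}) be the placements that put person i in their forbidden locker. Any j of these fix j positions, leaving (5−j)! ways to fill the rest, and there are C(3,j) ways to pick which j.
By inclusion–exclusion, the number of valid placements is Σ_{j=0}^{3} (−1)^j C(3,j)·(5−j)!.
Computing: 120 − 72 + 18 − 2 = 64.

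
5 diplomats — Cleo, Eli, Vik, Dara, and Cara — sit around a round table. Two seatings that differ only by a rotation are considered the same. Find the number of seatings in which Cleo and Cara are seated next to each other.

Treat {Cleo, Cara} as one unit (2 internal orders) and seat the resulting 4 units around the table: (3)! circular arrangements.
So 2 × (3)! = 2 × 6 = 12.

12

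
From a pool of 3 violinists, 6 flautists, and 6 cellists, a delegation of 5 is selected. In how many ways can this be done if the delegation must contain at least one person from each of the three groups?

Total 5-person selections from all 15: C(15,5) = 3003.
Selections missing a whole group: no violinists → C(12,5) = 792; no flautists → C(9,5) = 126; no cellists → C(9,5) = 126.
Add back selections omitting two groups (i.e. drawn from a single group): C(3,5) + C(6,5) + C(6,5) = 12.
By inclusion–exclusion: 3003 − 1044 + 12 = 1971.

1971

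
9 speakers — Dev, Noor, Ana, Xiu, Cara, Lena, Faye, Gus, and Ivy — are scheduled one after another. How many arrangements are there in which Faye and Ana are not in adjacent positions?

Of the 9! = 362880 arrangements, those with Faye and Ana adjacent number 2 × 8! = 80640 (treat the pair as a block with 2 internal orders).
So 362880 − 80640 = 282240 arrangements keep them apart.

282240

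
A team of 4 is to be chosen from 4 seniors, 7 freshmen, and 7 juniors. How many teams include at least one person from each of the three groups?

Unrestricted: C(18,4) = 3060 ways to pick any 4 of the 18.
Selections missing a whole group: no seniors → C(14,4) = 1001; no freshmen → C(11,4) = 330; no juniors → C(11,4) = 330.
Add back selections omitting two groups (i.e. drawn from a single group): C(4,4) + C(7,4) + C(7,4) = 71.
By inclusion–exclusion: 3060 − 1661 + 71 = 1470.

1470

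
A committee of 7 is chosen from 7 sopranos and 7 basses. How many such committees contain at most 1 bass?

50

Split by how many basses are chosen (0 through 1).
Sum: C(7,0)·C(7,7) + C(7,1)·C(7,6) = 1 + 49 = 50.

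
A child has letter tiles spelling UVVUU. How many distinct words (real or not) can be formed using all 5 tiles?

UVVUU has 5 letters with U appearing 3 times and V appearing twice.
The number of distinct arrangements is 5!/(3!·2!) = 120/12 = 10.

10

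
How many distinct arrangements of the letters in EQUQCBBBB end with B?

3360

With the last slot taken by B, it remains to arrange the other 8 letters (EQUQCBBB).
Those 8 letters have B appearing 3 times and Q appearing twice, giving (8)!/(3!·2!) = 3360.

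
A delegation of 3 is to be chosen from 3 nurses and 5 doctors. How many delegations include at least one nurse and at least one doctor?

With no constraint there are C(8,3) = 56 possible selections.
Selections missing a whole group: no nurses → C(5,3) = 10; no doctors → C(3,3) = 1.
Both groups omitted at once is impossible, so 56 − 11 = 45.

45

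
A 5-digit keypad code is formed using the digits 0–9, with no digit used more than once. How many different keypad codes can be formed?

30240

With no repetition, fill the 5 digits in order: 10 choices, then 9, down to 6.
10 × 9 × 8 × 7 × 6 = 30240.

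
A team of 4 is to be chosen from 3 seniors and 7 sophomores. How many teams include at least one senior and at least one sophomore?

175

With no constraint there are C(10,4) = 210 possible selections.
Subtract selections that omit an entire group: no seniors → C(7,4) = 35; no sophomores → C(3,4) = 0.
Both groups omitted at once is impossible, so 210 − 35 = 175.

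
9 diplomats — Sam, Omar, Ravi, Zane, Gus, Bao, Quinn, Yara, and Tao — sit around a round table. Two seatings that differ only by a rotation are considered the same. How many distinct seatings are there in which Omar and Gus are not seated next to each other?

30240

Without the restriction there are (8)! = 40320 seatings.
Those with Omar next to Gus: fuse the pair into one unit and seat 8 units around a circle — 2·(7)! = 10080.
Subtracting, 40320 − 10080 = 30240.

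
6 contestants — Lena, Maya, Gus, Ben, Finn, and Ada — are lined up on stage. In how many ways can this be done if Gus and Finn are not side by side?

480

Of the 6! = 720 arrangements, those with Gus and Finn adjacent number 2 × 5! = 240 (treat the pair as a block with 2 internal orders).
Complementary counting: 720 − 240 = 480.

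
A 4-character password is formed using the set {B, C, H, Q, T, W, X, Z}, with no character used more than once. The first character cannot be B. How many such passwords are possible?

The first character has 8−1 = 7 choices (anything except B).
The remaining 3 characters are filled from the other 7 symbols without repetition: 7 × 6 × 5 = 210.
Total: 7 × 210 = 1470.

1470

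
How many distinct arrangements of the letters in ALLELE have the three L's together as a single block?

Treat the 3 copies of L as a single block. The multiset to arrange is then {LLL, A, E, E}, 4 items in all.
That gives (4)!/(2!) = 12 arrangements.

12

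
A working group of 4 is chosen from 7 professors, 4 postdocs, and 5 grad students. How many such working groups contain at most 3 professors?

1785

Split by how many professors are chosen (0 through 3).
Sum: C(7,0)·C(9,4) + C(7,1)·C(9,3) + C(7,2)·C(9,2) + C(7,3)·C(9,1) = 126 + 588 + 756 + 315 = 1785.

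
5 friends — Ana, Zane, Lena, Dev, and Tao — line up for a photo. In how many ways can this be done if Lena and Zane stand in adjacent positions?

48

Place the 3 others and the Lena-Zane pair as 4 objects in a line; the pair has 2 internal arrangements.
That gives 2 × 4! = 2 × 24 = 48.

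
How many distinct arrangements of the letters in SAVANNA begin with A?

180

With the first slot taken by A, it remains to arrange the other 6 letters (SVANNA).
Those 6 letters have A appearing twice and N appearing twice, giving (6)!/(2!·2!) = 180.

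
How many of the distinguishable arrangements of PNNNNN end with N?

5

With the last slot taken by N, it remains to arrange the other 5 letters (PNNNN).
Those 5 letters have N appearing 4 times, giving (5)!/(4!) = 5.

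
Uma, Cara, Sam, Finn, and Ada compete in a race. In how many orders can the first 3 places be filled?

60

There are 5 choices for 1st place, 4 for 2nd, and 3 for 3rd.
That gives 5 × 4 × 3 = 60.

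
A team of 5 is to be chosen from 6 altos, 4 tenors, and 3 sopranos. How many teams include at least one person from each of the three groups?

894

With no constraint there are C(13,5) = 1287 possible selections.
Selections missing a whole group: no altos → C(7,5) = 21; no tenors → C(9,5) = 126; no sopranos → C(10,5) = 252.
Add back selections omitting two groups (i.e. drawn from a single group): C(6,5) + C(4,5) + C(3,5) = 6.
By inclusion–exclusion: 1287 − 399 + 6 = 894.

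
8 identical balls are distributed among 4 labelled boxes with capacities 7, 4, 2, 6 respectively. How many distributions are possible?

Without the upper bounds there are C(11,3) = 165 ways to split 8 among 4 boxes.
Subtract solutions that violate a single cap (substitute x_i' = x_i − (cap_i+1)): x_1 ≥ 8 gives C(3,3) = 1; x_2 ≥ 5 gives C(6,3) = 20; x_3 ≥ 3 gives C(8,3) = 56; x_4 ≥ 7 gives C(4,3) = 4. Together 81.
Add back pairs where two caps are both exceeded: 0 + 0 + 0 + 1 + 0 + 0 = 1.
By inclusion–exclusion the count is 165 − 81 + 1 = 85.

85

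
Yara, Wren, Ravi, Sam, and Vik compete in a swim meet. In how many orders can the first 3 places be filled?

There are 5 choices for 1st place, 4 for 2nd, and 3 for 3rd.
That gives 5 × 4 × 3 = 60.

60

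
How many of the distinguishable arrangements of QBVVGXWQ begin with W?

1260

Fix W in the first position and arrange the remaining 7 letters.
Those 7 letters have Q appearing twice and V appearing twice, giving (7)!/(2!·2!) = 1260.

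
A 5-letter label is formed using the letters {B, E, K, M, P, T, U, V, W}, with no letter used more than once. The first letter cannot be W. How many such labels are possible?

The first letter has 9−1 = 8 choices (anything except W).
The remaining 4 letters are filled from the other 8 symbols without repetition: 8 × 7 × 6 × 5 = 1680.
Total: 8 × 1680 = 13440.

13440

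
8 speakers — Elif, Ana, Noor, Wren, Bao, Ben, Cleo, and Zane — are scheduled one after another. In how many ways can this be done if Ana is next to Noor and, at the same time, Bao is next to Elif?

2880

Treat {Ana,Noor} as one block (2 orders) and {Bao,Elif} as another (2 orders).
That leaves 6 units to arrange: 2 × 2 × 6! = 4 × 720 = 2880.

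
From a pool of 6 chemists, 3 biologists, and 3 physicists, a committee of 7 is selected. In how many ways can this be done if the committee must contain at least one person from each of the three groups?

Unrestricted: C(12,7) = 792 ways to pick any 7 of the 12.
Selections missing a whole group: no chemists → C(6,7) = 0; no biologists → C(9,7) = 36; no physicists → C(9,7) = 36.
Add back selections omitting two groups (i.e. drawn from a single group): C(6,7) + C(3,7) + C(3,7) = 0.
By inclusion–exclusion: 792 − 72 + 0 = 720.

720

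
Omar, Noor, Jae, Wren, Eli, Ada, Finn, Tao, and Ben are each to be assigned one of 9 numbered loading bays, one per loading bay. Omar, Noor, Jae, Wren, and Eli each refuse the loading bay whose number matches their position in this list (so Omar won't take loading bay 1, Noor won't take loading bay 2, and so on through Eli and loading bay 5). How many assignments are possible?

205056

Let Aᵢ (for 1 ≤ i ≤ 5) be the placements that put person i in their forbidden loading bay. Any j of these fix j positions, leaving (9−j)! ways to fill the rest, and there are C(5,j) ways to pick which j.
By inclusion–exclusion, the number of valid placements is Σ_{j=0}^{5} (−1)^j C(5,j)·(9−j)!.
Computing: 362880 − 201600 + 50400 − 7200 + 600 − 24 = 205056.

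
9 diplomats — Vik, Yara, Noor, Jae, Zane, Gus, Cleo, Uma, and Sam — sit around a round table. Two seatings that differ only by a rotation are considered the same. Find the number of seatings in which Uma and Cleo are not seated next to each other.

30240

All circular seatings of 9 people number (8)! = 40320.
Those with Uma next to Cleo: fuse the pair into one unit and seat 8 units around a circle — 2·(7)! = 10080.
Subtracting, 40320 − 10080 = 30240.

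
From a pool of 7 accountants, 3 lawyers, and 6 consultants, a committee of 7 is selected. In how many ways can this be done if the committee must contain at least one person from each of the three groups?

9569

With no constraint there are C(16,7) = 11440 possible selections.
Subtract selections that omit an entire group: no accountants → C(9,7) = 36; no lawyers → C(13,7) = 1716; no consultants → C(10,7) = 120.
Add back selections omitting two groups (i.e. drawn from a single group): C(7,7) + C(3,7) + C(6,7) = 1.
By inclusion–exclusion: 11440 − 1872 + 1 = 9569.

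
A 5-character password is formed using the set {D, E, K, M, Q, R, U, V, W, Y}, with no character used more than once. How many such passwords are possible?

This is a permutation of 5 out of 10: P(10,5) = 10!/5!.
10 × 9 × 8 × 7 × 6 = 30240.

30240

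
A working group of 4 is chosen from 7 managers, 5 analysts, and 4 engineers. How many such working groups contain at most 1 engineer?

1375

Split by how many engineers are chosen (0 through 1).
Sum: C(4,0)·C(12,4) + C(4,1)·C(12,3) = 495 + 880 = 1375.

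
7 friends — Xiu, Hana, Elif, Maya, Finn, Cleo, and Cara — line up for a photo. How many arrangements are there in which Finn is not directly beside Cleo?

3600

Of the 7! = 5040 arrangements, those with Finn and Cleo adjacent number 2 × 6! = 1440 (treat the pair as a block with 2 internal orders).
So 5040 − 1440 = 3600 arrangements keep them apart.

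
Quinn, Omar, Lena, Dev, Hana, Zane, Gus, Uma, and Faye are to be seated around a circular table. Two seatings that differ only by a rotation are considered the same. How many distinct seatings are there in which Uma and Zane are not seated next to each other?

30240

All circular seatings of 9 people number (8)! = 40320.
Seatings with Uma beside Zane: treat them as a block with 2 internal orders, giving 2 × (7)! = 10080.
Subtracting, 40320 − 10080 = 30240.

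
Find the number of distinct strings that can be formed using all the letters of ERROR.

The 5 letters of ERROR have repeats: R appearing 3 times.
The number of distinct arrangements is 5!/(3!) = 120/6 = 20.

20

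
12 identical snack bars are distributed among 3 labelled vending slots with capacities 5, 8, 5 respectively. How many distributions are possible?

26

Without the upper bounds there are C(14,2) = 91 ways to split 12 among 3 vending slots.
Subtract solutions that violate a single cap (substitute x_i' = x_i − (cap_i+1)): x_1 ≥ 6 gives C(8,2) = 28; x_2 ≥ 9 gives C(5,2) = 10; x_3 ≥ 6 gives C(8,2) = 28. Together 66.
Add back pairs where two caps are both exceeded: 0 + 1 + 0 = 1.
By inclusion–exclusion the count is 91 − 66 + 1 = 26.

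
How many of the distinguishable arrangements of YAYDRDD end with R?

Fix R in the last position and arrange the remaining 6 letters.
Those 6 letters have D appearing 3 times and Y appearing twice, giving (6)!/(3!·2!) = 60.

60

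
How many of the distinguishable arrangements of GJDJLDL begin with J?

180

With the first slot taken by J, it remains to arrange the other 6 letters (GDJLDL).
Those 6 letters have D appearing twice and L appearing twice, giving (6)!/(2!·2!) = 180.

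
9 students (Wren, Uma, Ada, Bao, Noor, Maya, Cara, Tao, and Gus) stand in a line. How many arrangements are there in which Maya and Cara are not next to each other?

There are 9! = 362880 arrangements in all. If Maya and Cara are adjacent, merging them into one block gives 2·(8)! = 80640 arrangements.
Complementary counting: 362880 − 80640 = 282240.

282240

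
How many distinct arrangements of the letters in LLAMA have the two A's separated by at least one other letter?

There are 5!/(2!·2!) = 30 arrangements of LLAMA in total.
If the two A's are adjacent, glue them into one block, leaving 4 items to arrange: (4)!/(2!) = 12 ways.
Hence 30 − 12 = 18.

18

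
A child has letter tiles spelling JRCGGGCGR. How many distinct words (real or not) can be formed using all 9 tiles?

Letter multiplicities in JRCGGGCGR: C×2, G×4, J×1, R×2.
The number of distinct arrangements is 9!/(4!·2!·2!) = 362880/96 = 3780.

3780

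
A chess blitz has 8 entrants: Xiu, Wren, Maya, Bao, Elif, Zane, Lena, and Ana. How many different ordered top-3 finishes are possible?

There are 8 choices for 1st place, 7 for 2nd, and 6 for 3rd.
That gives 8 × 7 × 6 = 336.

336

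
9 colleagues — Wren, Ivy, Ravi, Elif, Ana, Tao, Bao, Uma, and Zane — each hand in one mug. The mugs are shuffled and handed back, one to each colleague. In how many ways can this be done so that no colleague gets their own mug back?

133496

Count assignments avoiding every fixed point. For any j of the 9 colleagues fixed to their own mug, the other 9−j can be arranged in (9−j)! ways.
By inclusion–exclusion this is Σ_{j=0}^{9} (−1)^j C(9,j)·(9−j)!.
Computing: 362880 − 362880 + 181440 − 60480 + 15120 − 3024 + 504 − 72 + 9 − 1 = 133496.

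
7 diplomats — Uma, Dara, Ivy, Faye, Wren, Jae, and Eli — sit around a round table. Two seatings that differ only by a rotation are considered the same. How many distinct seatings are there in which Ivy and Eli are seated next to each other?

240

Treat {Ivy, Eli} as one unit (2 internal orders) and seat the resulting 6 units around the table: (5)! circular arrangements.
So 2 × (5)! = 2 × 120 = 240.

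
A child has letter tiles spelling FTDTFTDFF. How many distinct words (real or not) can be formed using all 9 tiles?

1260

FTDTFTDFF has 9 letters with D appearing twice, F appearing 4 times, and T appearing 3 times.
So there are 9! / (4!·3!·2!) = 1260 distinguishable arrangements.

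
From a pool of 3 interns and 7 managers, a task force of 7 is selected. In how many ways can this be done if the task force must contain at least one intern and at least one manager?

Total 7-person selections from all 10: C(10,7) = 120.
Selections missing a whole group: no interns → C(7,7) = 1; no managers → C(3,7) = 0.
Both groups omitted at once is impossible, so 120 − 1 = 119.

119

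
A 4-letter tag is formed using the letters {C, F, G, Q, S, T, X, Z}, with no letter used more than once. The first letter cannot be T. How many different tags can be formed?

The first letter has 8−1 = 7 choices (anything except T).
The remaining 3 letters are filled from the other 7 symbols without repetition: 7 × 6 × 5 = 210.
Total: 7 × 210 = 1470.

1470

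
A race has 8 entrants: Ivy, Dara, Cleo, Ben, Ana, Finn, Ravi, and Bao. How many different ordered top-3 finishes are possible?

There are 8 choices for 1st place, 7 for 2nd, and 6 for 3rd.
That gives 8 × 7 × 6 = 336.

336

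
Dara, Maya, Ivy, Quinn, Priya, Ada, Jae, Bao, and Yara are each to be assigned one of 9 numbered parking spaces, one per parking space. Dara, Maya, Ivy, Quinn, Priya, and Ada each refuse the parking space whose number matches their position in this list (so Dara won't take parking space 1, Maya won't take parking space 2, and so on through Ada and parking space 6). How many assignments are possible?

Let Aᵢ (for 1 ≤ i ≤ 6) be the placements that put person i in their forbidden parking space. Any j of these fix j positions, leaving (9−j)! ways to fill the rest, and there are C(6,j) ways to pick which j.
By inclusion–exclusion, the number of valid placements is Σ_{j=0}^{6} (−1)^j C(6,j)·(9−j)!.
Computing: 362880 − 241920 + 75600 − 14400 + 1800 − 144 + 6 = 183822.

183822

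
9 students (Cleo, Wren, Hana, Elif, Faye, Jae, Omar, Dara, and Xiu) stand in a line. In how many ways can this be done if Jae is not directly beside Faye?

282240

There are 9! = 362880 arrangements in all. If Jae and Faye are adjacent, merging them into one block gives 2·(8)! = 80640 arrangements.
So 362880 − 80640 = 282240 arrangements keep them apart.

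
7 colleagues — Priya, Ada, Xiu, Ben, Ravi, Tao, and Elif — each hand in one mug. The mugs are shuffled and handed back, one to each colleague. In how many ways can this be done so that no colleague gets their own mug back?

Count assignments avoiding every fixed point. For any j of the 7 colleagues fixed to their own mug, the other 7−j can be arranged in (7−j)! ways.
By inclusion–exclusion this is Σ_{j=0}^{7} (−1)^j C(7,j)·(7−j)!.
Computing: 5040 − 5040 + 2520 − 840 + 210 − 42 + 7 − 1 = 1854.

1854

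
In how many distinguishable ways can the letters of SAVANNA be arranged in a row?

420

SAVANNA has 7 letters with A appearing 3 times and N appearing twice.
The number of distinct arrangements is 7!/(3!·2!) = 5040/12 = 420.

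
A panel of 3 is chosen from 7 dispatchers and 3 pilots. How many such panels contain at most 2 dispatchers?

Split by how many dispatchers are chosen (0 through 2).
Sum: C(7,0)·C(3,3) + C(7,1)·C(3,2) + C(7,2)·C(3,1) = 1 + 21 + 63 = 85.

85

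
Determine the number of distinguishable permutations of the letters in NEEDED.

60

NEEDED has 6 letters with D appearing twice and E appearing 3 times.
Dividing 6! = 720 by 3!·2! = 12 for the repeated letters gives 60.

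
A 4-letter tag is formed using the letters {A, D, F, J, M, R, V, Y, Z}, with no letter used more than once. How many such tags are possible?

3024

This is a permutation of 4 out of 9: P(9,4) = 9!/5!.
9 × 8 × 7 × 6 = 3024.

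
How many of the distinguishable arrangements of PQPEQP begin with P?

30

Fix P in the first position and arrange the remaining 5 letters.
Those 5 letters have P appearing twice and Q appearing twice, giving (5)!/(2!·2!) = 30.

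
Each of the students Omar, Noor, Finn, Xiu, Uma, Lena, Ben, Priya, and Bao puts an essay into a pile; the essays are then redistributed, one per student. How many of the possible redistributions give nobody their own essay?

This is the derangement count D_9: permutations of 9 items with no fixed point.
By inclusion–exclusion this is Σ_{j=0}^{9} (−1)^j C(9,j)·(9−j)!.
Computing: 362880 − 362880 + 181440 − 60480 + 15120 − 3024 + 504 − 72 + 9 − 1 = 133496.

133496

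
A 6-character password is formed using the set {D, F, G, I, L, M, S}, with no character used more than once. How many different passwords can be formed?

5040

Choose and order 6 of the 7 symbols: the first character has 7 options, the next 6, and so on down to 2.
7 × 6 × 5 × 4 × 3 × 2 = 5040.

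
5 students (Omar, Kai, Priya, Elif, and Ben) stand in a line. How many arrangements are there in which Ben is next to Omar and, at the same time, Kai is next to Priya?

Treat {Ben,Omar} as one block (2 orders) and {Kai,Priya} as another (2 orders).
That leaves 3 units to arrange: 2 × 2 × 3! = 4 × 6 = 24.

24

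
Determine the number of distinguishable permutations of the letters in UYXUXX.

UYXUXX has 6 letters with U appearing twice and X appearing 3 times.
Dividing 6! = 720 by 3!·2! = 12 for the repeated letters gives 60.

60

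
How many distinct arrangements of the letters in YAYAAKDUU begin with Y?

3360

Fix Y in the first position and arrange the remaining 8 letters.
Those 8 letters have A appearing 3 times and U appearing twice, giving (8)!/(3!·2!) = 3360.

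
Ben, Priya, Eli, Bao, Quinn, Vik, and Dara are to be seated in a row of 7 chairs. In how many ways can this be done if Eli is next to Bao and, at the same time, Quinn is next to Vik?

Treat {Eli,Bao} as one block (2 orders) and {Quinn,Vik} as another (2 orders).
That leaves 5 units to arrange: 2 × 2 × 5! = 4 × 120 = 480.

480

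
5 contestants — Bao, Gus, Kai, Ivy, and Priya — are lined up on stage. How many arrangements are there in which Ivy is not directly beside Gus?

72

There are 5! = 120 arrangements in all. If Ivy and Gus are adjacent, merging them into one block gives 2·(4)! = 48 arrangements.
Complementary counting: 120 − 48 = 72.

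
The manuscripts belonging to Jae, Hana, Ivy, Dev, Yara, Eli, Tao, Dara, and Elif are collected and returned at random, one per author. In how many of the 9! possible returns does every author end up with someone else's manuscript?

Count assignments avoiding every fixed point. For any j of the 9 authors fixed to their own manuscript, the other 9−j can be arranged in (9−j)! ways.
By inclusion–exclusion this is Σ_{j=0}^{9} (−1)^j C(9,j)·(9−j)!.
Computing: 362880 − 362880 + 181440 − 60480 + 15120 − 3024 + 504 − 72 + 9 − 1 = 133496.

133496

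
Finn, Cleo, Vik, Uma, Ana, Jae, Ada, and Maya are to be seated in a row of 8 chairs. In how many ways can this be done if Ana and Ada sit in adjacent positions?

10080

Treat {Ana, Ada} as a single unit. There are 7 units to order, and the pair itself can be ordered 2 ways.
That gives 2 × 7! = 2 × 5040 = 10080.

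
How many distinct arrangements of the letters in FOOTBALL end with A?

1260

With the last slot taken by A, it remains to arrange the other 7 letters (FOOTBLL).
Those 7 letters have L appearing twice and O appearing twice, giving (7)!/(2!·2!) = 1260.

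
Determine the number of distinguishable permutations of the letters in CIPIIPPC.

Letter multiplicities in CIPIIPPC: C×2, I×3, P×3.
The number of distinct arrangements is 8!/(3!·3!·2!) = 40320/72 = 560.

560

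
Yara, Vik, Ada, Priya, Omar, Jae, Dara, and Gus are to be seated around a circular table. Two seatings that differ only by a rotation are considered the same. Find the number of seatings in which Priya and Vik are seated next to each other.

Glue Priya and Vik into a block (2 internal orders). Seating 7 units around a circle gives (6)! arrangements.
So 2 × (6)! = 2 × 720 = 1440.

1440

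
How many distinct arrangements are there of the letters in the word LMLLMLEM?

The 8 letters of LMLLMLEM have repeats: L appearing 4 times and M appearing 3 times.
So there are 8! / (4!·3!) = 280 distinguishable arrangements.

280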